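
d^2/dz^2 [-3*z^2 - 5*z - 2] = -6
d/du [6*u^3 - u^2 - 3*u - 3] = 18*u^2 - 2*u - 3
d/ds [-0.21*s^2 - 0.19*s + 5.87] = -0.42*s - 0.19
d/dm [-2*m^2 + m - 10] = 1 - 4*m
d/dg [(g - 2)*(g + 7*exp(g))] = g + (g - 2)*(7*exp(g) + 1) + 7*exp(g)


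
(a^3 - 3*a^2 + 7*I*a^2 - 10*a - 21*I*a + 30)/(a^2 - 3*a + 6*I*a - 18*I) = (a^2 + 7*I*a - 10)/(a + 6*I)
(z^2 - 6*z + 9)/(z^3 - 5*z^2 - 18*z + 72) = (z - 3)/(z^2 - 2*z - 24)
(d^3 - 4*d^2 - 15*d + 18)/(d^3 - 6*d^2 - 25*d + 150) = (d^2 + 2*d - 3)/(d^2 - 25)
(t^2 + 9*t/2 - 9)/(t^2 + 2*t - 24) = (t - 3/2)/(t - 4)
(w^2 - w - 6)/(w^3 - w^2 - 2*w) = (-w^2 + w + 6)/(w*(-w^2 + w + 2))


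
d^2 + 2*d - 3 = (d - 1)*(d + 3)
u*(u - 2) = u^2 - 2*u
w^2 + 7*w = w*(w + 7)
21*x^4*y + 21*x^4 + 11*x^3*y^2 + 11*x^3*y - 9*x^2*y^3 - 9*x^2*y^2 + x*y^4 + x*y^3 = (-7*x + y)*(-3*x + y)*(x + y)*(x*y + x)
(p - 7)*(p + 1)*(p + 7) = p^3 + p^2 - 49*p - 49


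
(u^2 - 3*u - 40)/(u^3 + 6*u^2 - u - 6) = (u^2 - 3*u - 40)/(u^3 + 6*u^2 - u - 6)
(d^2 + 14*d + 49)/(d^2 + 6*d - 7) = (d + 7)/(d - 1)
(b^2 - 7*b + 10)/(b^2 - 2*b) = (b - 5)/b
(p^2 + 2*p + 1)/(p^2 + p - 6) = (p^2 + 2*p + 1)/(p^2 + p - 6)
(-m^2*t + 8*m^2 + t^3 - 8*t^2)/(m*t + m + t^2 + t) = (-m*t + 8*m + t^2 - 8*t)/(t + 1)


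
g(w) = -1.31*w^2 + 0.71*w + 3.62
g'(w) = 0.71 - 2.62*w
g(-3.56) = -15.51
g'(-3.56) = 10.04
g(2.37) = -2.06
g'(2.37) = -5.50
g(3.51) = -10.03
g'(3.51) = -8.49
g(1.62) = 1.33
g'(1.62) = -3.53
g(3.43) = -9.36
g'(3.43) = -8.28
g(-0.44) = 3.05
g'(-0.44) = 1.86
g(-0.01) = 3.61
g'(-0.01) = 0.74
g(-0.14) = 3.49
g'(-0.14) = 1.08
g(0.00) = 3.62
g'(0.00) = 0.71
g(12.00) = -176.50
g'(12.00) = -30.73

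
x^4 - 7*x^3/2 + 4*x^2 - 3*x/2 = x*(x - 3/2)*(x - 1)^2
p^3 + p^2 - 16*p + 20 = (p - 2)^2*(p + 5)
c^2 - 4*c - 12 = (c - 6)*(c + 2)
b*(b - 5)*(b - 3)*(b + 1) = b^4 - 7*b^3 + 7*b^2 + 15*b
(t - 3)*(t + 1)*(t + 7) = t^3 + 5*t^2 - 17*t - 21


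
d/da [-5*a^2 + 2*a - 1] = 2 - 10*a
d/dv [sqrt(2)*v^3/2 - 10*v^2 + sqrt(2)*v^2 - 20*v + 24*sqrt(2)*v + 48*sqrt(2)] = 3*sqrt(2)*v^2/2 - 20*v + 2*sqrt(2)*v - 20 + 24*sqrt(2)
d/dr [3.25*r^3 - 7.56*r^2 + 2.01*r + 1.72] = 9.75*r^2 - 15.12*r + 2.01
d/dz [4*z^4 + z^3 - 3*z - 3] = 16*z^3 + 3*z^2 - 3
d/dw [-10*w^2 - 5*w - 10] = -20*w - 5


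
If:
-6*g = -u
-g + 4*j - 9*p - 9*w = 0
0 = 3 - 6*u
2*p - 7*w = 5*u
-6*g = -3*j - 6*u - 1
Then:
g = 1/12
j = -7/6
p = -43/324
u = 1/2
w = -32/81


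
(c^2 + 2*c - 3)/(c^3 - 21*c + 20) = (c + 3)/(c^2 + c - 20)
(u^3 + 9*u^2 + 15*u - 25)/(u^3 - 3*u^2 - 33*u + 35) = (u + 5)/(u - 7)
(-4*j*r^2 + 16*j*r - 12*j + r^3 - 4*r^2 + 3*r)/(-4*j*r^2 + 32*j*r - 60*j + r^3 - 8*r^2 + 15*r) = (r - 1)/(r - 5)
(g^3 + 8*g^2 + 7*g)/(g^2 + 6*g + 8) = g*(g^2 + 8*g + 7)/(g^2 + 6*g + 8)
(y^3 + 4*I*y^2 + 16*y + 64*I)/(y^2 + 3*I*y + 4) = (y^2 + 16)/(y - I)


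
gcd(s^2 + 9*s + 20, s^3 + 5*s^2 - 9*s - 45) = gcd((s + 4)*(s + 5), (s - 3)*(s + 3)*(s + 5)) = s + 5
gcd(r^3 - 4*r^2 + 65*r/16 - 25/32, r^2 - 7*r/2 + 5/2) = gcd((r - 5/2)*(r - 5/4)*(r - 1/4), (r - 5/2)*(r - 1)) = r - 5/2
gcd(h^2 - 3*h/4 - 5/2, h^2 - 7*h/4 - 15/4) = h + 5/4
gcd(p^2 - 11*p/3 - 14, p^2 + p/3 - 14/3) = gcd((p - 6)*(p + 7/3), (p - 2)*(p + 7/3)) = p + 7/3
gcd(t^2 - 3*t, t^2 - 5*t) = t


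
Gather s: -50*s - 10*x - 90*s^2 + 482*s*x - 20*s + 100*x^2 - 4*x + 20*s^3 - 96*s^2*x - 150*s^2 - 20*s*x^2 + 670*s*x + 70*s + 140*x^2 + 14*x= 20*s^3 + s^2*(-96*x - 240) + s*(-20*x^2 + 1152*x) + 240*x^2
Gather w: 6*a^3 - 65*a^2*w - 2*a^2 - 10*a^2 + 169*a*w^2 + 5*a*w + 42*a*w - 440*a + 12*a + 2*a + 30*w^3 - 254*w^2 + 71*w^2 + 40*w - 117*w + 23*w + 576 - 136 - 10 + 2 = 6*a^3 - 12*a^2 - 426*a + 30*w^3 + w^2*(169*a - 183) + w*(-65*a^2 + 47*a - 54) + 432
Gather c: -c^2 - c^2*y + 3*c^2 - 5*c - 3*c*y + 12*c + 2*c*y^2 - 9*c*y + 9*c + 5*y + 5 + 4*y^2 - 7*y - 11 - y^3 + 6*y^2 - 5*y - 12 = c^2*(2 - y) + c*(2*y^2 - 12*y + 16) - y^3 + 10*y^2 - 7*y - 18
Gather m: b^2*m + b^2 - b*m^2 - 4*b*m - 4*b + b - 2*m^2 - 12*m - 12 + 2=b^2 - 3*b + m^2*(-b - 2) + m*(b^2 - 4*b - 12) - 10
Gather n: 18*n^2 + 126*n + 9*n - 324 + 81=18*n^2 + 135*n - 243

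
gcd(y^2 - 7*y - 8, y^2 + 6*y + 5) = y + 1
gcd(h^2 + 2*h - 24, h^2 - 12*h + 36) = 1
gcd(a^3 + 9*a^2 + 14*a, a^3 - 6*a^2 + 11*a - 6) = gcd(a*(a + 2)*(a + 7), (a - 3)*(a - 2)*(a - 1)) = 1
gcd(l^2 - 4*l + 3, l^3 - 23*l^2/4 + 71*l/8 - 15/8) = l - 3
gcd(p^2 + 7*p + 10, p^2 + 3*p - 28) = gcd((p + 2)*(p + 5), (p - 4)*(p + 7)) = 1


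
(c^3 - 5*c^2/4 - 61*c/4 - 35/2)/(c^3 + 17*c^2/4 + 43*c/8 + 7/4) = 2*(c - 5)/(2*c + 1)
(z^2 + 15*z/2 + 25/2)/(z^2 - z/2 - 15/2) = (z + 5)/(z - 3)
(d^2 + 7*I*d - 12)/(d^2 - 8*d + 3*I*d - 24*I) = (d + 4*I)/(d - 8)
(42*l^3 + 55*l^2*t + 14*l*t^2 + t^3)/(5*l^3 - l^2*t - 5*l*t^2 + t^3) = (42*l^2 + 13*l*t + t^2)/(5*l^2 - 6*l*t + t^2)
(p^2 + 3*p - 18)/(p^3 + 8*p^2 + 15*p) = (p^2 + 3*p - 18)/(p*(p^2 + 8*p + 15))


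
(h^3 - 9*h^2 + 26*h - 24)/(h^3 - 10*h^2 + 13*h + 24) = (h^2 - 6*h + 8)/(h^2 - 7*h - 8)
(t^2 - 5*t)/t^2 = (t - 5)/t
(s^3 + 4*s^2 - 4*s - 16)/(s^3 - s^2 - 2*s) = (s^2 + 6*s + 8)/(s*(s + 1))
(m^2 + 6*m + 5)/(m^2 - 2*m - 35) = (m + 1)/(m - 7)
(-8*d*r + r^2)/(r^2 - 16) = r*(-8*d + r)/(r^2 - 16)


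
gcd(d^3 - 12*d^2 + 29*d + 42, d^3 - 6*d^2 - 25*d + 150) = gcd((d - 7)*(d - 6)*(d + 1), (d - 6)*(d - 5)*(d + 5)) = d - 6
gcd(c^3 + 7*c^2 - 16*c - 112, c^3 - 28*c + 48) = c - 4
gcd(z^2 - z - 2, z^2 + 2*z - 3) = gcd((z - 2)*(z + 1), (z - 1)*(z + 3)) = 1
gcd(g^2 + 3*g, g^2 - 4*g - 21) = g + 3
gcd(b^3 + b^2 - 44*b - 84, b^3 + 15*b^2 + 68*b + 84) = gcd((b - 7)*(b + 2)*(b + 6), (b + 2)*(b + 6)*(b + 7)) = b^2 + 8*b + 12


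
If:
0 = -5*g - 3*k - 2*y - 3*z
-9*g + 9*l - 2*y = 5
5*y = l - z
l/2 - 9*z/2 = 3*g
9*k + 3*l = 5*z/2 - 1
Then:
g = 1073/5781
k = -161/423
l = 1498/1927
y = 314/1927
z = -72/1927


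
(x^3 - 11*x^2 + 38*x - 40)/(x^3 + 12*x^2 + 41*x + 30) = (x^3 - 11*x^2 + 38*x - 40)/(x^3 + 12*x^2 + 41*x + 30)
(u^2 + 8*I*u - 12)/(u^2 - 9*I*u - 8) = (-u^2 - 8*I*u + 12)/(-u^2 + 9*I*u + 8)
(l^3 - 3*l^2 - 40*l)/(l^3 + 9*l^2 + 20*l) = (l - 8)/(l + 4)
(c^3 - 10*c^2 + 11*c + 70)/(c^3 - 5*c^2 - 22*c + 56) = (c^2 - 3*c - 10)/(c^2 + 2*c - 8)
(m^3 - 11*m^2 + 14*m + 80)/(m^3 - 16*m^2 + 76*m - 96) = (m^2 - 3*m - 10)/(m^2 - 8*m + 12)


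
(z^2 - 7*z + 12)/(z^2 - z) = (z^2 - 7*z + 12)/(z*(z - 1))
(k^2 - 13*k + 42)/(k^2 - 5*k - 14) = (k - 6)/(k + 2)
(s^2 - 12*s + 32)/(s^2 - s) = (s^2 - 12*s + 32)/(s*(s - 1))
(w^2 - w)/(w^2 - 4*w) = (w - 1)/(w - 4)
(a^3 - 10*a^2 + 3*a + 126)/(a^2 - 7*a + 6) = (a^2 - 4*a - 21)/(a - 1)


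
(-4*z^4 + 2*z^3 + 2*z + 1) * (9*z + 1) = -36*z^5 + 14*z^4 + 2*z^3 + 18*z^2 + 11*z + 1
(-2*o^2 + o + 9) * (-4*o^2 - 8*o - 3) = 8*o^4 + 12*o^3 - 38*o^2 - 75*o - 27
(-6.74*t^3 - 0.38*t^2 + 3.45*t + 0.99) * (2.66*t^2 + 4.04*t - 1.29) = -17.9284*t^5 - 28.2404*t^4 + 16.3364*t^3 + 17.0616*t^2 - 0.450900000000001*t - 1.2771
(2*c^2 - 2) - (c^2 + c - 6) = c^2 - c + 4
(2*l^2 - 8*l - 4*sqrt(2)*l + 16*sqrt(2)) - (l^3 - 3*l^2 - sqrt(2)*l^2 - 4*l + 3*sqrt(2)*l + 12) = -l^3 + sqrt(2)*l^2 + 5*l^2 - 7*sqrt(2)*l - 4*l - 12 + 16*sqrt(2)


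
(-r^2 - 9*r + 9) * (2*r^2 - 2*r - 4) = -2*r^4 - 16*r^3 + 40*r^2 + 18*r - 36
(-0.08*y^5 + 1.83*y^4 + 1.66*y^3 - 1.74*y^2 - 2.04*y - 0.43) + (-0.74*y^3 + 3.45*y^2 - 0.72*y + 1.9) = -0.08*y^5 + 1.83*y^4 + 0.92*y^3 + 1.71*y^2 - 2.76*y + 1.47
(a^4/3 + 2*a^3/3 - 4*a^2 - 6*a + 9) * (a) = a^5/3 + 2*a^4/3 - 4*a^3 - 6*a^2 + 9*a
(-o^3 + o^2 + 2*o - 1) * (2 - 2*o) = 2*o^4 - 4*o^3 - 2*o^2 + 6*o - 2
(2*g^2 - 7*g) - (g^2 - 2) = g^2 - 7*g + 2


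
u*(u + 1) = u^2 + u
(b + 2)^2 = b^2 + 4*b + 4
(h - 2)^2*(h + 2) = h^3 - 2*h^2 - 4*h + 8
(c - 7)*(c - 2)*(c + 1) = c^3 - 8*c^2 + 5*c + 14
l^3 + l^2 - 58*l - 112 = (l - 8)*(l + 2)*(l + 7)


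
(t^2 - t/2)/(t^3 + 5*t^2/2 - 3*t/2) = 1/(t + 3)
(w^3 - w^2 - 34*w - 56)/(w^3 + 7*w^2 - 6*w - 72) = (w^2 - 5*w - 14)/(w^2 + 3*w - 18)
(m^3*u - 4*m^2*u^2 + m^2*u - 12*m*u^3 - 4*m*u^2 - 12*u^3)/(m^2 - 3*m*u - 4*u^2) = u*(-m^3 + 4*m^2*u - m^2 + 12*m*u^2 + 4*m*u + 12*u^2)/(-m^2 + 3*m*u + 4*u^2)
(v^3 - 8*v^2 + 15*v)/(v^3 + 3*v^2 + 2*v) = (v^2 - 8*v + 15)/(v^2 + 3*v + 2)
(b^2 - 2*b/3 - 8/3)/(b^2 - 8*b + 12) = (b + 4/3)/(b - 6)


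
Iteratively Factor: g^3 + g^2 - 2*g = (g)*(g^2 + g - 2) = g*(g + 2)*(g - 1)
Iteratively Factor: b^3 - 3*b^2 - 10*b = (b + 2)*(b^2 - 5*b) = (b - 5)*(b + 2)*(b)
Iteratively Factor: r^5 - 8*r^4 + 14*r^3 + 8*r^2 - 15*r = (r - 5)*(r^4 - 3*r^3 - r^2 + 3*r) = (r - 5)*(r - 1)*(r^3 - 2*r^2 - 3*r) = (r - 5)*(r - 1)*(r + 1)*(r^2 - 3*r) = r*(r - 5)*(r - 1)*(r + 1)*(r - 3)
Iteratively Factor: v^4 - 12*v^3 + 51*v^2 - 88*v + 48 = (v - 1)*(v^3 - 11*v^2 + 40*v - 48) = (v - 4)*(v - 1)*(v^2 - 7*v + 12) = (v - 4)*(v - 3)*(v - 1)*(v - 4)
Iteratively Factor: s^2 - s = (s)*(s - 1)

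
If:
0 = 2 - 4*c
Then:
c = 1/2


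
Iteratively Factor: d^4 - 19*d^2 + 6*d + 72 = (d - 3)*(d^3 + 3*d^2 - 10*d - 24) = (d - 3)*(d + 4)*(d^2 - d - 6) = (d - 3)*(d + 2)*(d + 4)*(d - 3)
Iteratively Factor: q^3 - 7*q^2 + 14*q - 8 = (q - 1)*(q^2 - 6*q + 8) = (q - 2)*(q - 1)*(q - 4)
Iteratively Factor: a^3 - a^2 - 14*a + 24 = (a - 2)*(a^2 + a - 12) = (a - 3)*(a - 2)*(a + 4)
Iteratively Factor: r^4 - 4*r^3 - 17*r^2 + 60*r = (r - 5)*(r^3 + r^2 - 12*r) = r*(r - 5)*(r^2 + r - 12) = r*(r - 5)*(r - 3)*(r + 4)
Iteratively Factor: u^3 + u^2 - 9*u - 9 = (u + 3)*(u^2 - 2*u - 3) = (u - 3)*(u + 3)*(u + 1)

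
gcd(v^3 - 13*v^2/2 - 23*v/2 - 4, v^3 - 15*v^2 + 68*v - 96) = v - 8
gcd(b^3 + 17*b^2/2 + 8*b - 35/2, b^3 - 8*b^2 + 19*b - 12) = b - 1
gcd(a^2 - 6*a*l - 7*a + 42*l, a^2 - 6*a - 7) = a - 7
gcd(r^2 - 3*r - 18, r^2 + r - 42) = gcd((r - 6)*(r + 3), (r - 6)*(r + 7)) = r - 6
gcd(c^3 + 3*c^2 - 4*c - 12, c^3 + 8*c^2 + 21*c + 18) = c^2 + 5*c + 6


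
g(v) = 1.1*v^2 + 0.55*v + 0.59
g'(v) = 2.2*v + 0.55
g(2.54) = 9.08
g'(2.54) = 6.14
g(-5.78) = 34.16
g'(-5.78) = -12.17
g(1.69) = 4.66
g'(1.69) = 4.27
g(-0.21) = 0.52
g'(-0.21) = 0.09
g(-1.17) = 1.45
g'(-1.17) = -2.02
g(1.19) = 2.80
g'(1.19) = 3.17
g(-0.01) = 0.58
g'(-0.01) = 0.53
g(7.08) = 59.62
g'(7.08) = 16.13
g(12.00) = 165.59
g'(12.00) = 26.95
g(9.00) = 94.64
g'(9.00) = 20.35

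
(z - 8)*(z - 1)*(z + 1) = z^3 - 8*z^2 - z + 8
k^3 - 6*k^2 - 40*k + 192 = (k - 8)*(k - 4)*(k + 6)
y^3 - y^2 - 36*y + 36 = (y - 6)*(y - 1)*(y + 6)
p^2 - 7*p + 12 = (p - 4)*(p - 3)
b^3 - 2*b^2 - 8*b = b*(b - 4)*(b + 2)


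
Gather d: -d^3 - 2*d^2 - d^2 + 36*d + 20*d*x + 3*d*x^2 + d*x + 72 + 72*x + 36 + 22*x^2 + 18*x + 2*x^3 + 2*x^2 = -d^3 - 3*d^2 + d*(3*x^2 + 21*x + 36) + 2*x^3 + 24*x^2 + 90*x + 108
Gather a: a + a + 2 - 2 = 2*a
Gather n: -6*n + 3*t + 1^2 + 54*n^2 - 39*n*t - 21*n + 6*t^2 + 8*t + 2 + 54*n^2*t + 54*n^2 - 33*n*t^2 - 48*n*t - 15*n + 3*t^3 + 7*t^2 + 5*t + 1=n^2*(54*t + 108) + n*(-33*t^2 - 87*t - 42) + 3*t^3 + 13*t^2 + 16*t + 4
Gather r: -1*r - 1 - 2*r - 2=-3*r - 3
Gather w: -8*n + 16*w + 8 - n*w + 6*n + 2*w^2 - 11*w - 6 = -2*n + 2*w^2 + w*(5 - n) + 2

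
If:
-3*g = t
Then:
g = -t/3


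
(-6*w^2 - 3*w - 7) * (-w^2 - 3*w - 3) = 6*w^4 + 21*w^3 + 34*w^2 + 30*w + 21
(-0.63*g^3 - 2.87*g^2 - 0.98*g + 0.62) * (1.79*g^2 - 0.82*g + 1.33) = -1.1277*g^5 - 4.6207*g^4 - 0.2387*g^3 - 1.9037*g^2 - 1.8118*g + 0.8246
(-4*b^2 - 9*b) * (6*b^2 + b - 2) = -24*b^4 - 58*b^3 - b^2 + 18*b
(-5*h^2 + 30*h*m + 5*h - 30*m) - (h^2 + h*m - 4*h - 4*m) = -6*h^2 + 29*h*m + 9*h - 26*m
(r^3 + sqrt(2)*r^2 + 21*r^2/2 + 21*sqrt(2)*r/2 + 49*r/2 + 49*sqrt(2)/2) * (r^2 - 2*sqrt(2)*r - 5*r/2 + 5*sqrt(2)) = r^5 - sqrt(2)*r^4 + 8*r^4 - 8*sqrt(2)*r^3 - 23*r^3/4 - 373*r^2/4 + 7*sqrt(2)*r^2/4 + 7*r + 245*sqrt(2)*r/4 + 245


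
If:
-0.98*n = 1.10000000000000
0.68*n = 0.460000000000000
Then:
No Solution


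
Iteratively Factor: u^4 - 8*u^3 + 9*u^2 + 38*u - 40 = (u + 2)*(u^3 - 10*u^2 + 29*u - 20) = (u - 1)*(u + 2)*(u^2 - 9*u + 20) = (u - 5)*(u - 1)*(u + 2)*(u - 4)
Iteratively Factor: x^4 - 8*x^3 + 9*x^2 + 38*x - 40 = (x - 1)*(x^3 - 7*x^2 + 2*x + 40) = (x - 5)*(x - 1)*(x^2 - 2*x - 8) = (x - 5)*(x - 1)*(x + 2)*(x - 4)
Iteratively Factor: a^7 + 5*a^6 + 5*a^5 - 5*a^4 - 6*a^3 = (a)*(a^6 + 5*a^5 + 5*a^4 - 5*a^3 - 6*a^2) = a^2*(a^5 + 5*a^4 + 5*a^3 - 5*a^2 - 6*a) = a^2*(a - 1)*(a^4 + 6*a^3 + 11*a^2 + 6*a) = a^2*(a - 1)*(a + 3)*(a^3 + 3*a^2 + 2*a) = a^2*(a - 1)*(a + 2)*(a + 3)*(a^2 + a) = a^2*(a - 1)*(a + 1)*(a + 2)*(a + 3)*(a)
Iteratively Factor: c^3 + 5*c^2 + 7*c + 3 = (c + 3)*(c^2 + 2*c + 1) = (c + 1)*(c + 3)*(c + 1)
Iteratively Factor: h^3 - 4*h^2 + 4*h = (h - 2)*(h^2 - 2*h) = h*(h - 2)*(h - 2)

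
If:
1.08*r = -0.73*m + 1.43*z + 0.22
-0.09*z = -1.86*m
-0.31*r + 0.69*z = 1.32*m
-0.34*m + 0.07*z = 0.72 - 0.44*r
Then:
No Solution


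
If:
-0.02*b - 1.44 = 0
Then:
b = -72.00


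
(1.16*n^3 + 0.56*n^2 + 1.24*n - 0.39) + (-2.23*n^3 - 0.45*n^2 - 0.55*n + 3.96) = -1.07*n^3 + 0.11*n^2 + 0.69*n + 3.57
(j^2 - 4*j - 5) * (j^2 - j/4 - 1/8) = j^4 - 17*j^3/4 - 33*j^2/8 + 7*j/4 + 5/8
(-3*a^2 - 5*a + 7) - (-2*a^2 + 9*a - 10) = -a^2 - 14*a + 17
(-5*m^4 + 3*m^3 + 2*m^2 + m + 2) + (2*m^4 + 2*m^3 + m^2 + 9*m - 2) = -3*m^4 + 5*m^3 + 3*m^2 + 10*m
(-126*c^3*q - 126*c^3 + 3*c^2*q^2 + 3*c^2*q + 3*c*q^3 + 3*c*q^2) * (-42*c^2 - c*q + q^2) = 5292*c^5*q + 5292*c^5 - 255*c^3*q^3 - 255*c^3*q^2 + 3*c*q^5 + 3*c*q^4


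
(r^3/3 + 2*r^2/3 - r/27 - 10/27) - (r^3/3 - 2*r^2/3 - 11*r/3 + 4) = 4*r^2/3 + 98*r/27 - 118/27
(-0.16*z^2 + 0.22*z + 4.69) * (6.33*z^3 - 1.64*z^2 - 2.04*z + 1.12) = -1.0128*z^5 + 1.655*z^4 + 29.6533*z^3 - 8.3196*z^2 - 9.3212*z + 5.2528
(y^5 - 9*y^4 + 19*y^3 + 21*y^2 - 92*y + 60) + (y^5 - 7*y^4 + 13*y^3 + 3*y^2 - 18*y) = 2*y^5 - 16*y^4 + 32*y^3 + 24*y^2 - 110*y + 60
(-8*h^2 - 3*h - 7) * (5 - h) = 8*h^3 - 37*h^2 - 8*h - 35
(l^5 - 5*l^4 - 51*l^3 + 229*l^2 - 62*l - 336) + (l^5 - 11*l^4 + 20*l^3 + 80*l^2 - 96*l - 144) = 2*l^5 - 16*l^4 - 31*l^3 + 309*l^2 - 158*l - 480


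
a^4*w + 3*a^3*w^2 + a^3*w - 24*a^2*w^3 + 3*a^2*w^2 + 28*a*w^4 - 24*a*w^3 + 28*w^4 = (a - 2*w)^2*(a + 7*w)*(a*w + w)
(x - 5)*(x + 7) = x^2 + 2*x - 35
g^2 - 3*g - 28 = (g - 7)*(g + 4)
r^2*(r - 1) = r^3 - r^2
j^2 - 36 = (j - 6)*(j + 6)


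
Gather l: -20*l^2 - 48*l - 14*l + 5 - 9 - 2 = -20*l^2 - 62*l - 6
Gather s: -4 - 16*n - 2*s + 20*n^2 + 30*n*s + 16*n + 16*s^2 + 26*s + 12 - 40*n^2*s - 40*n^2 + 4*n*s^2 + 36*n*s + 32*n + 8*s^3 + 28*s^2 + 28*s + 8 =-20*n^2 + 32*n + 8*s^3 + s^2*(4*n + 44) + s*(-40*n^2 + 66*n + 52) + 16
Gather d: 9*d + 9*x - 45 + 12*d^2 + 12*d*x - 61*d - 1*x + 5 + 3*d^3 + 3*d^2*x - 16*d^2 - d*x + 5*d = 3*d^3 + d^2*(3*x - 4) + d*(11*x - 47) + 8*x - 40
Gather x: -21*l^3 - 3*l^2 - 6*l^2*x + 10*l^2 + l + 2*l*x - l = -21*l^3 + 7*l^2 + x*(-6*l^2 + 2*l)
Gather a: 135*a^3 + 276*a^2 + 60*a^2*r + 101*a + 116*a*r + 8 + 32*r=135*a^3 + a^2*(60*r + 276) + a*(116*r + 101) + 32*r + 8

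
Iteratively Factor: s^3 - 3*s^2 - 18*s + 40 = (s - 2)*(s^2 - s - 20) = (s - 2)*(s + 4)*(s - 5)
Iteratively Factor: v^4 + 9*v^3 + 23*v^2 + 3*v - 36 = (v - 1)*(v^3 + 10*v^2 + 33*v + 36) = (v - 1)*(v + 3)*(v^2 + 7*v + 12) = (v - 1)*(v + 3)^2*(v + 4)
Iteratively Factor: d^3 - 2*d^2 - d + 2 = (d + 1)*(d^2 - 3*d + 2) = (d - 2)*(d + 1)*(d - 1)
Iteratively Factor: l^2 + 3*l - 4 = (l + 4)*(l - 1)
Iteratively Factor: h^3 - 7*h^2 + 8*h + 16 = (h + 1)*(h^2 - 8*h + 16) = (h - 4)*(h + 1)*(h - 4)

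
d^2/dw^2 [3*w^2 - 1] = 6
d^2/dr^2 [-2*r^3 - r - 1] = -12*r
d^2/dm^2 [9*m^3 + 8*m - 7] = 54*m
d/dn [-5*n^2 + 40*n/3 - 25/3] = 40/3 - 10*n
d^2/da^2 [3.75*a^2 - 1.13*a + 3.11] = 7.50000000000000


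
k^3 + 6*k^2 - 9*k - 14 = (k - 2)*(k + 1)*(k + 7)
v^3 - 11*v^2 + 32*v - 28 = (v - 7)*(v - 2)^2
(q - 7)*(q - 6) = q^2 - 13*q + 42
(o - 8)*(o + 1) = o^2 - 7*o - 8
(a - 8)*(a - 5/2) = a^2 - 21*a/2 + 20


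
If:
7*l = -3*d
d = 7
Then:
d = 7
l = -3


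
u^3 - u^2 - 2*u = u*(u - 2)*(u + 1)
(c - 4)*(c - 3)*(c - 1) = c^3 - 8*c^2 + 19*c - 12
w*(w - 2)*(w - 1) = w^3 - 3*w^2 + 2*w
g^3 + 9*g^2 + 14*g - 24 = (g - 1)*(g + 4)*(g + 6)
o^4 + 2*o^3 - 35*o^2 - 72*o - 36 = (o - 6)*(o + 1)^2*(o + 6)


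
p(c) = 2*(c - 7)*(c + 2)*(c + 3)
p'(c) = 2*(c - 7)*(c + 2) + 2*(c - 7)*(c + 3) + 2*(c + 2)*(c + 3)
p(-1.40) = -16.13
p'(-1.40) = -35.04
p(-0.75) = -43.59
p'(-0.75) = -48.62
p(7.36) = 69.82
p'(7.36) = 208.14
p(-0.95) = -34.22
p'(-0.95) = -44.98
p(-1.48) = -13.41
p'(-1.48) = -33.02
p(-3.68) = -24.40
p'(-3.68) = 52.69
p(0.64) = -122.23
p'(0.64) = -60.66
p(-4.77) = -115.41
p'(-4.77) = 116.68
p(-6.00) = -312.00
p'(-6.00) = 206.00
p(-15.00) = -6864.00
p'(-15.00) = 1412.00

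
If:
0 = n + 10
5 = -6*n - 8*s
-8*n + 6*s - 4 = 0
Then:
No Solution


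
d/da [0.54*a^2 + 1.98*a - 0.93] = 1.08*a + 1.98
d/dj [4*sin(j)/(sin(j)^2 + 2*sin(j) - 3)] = 4*(cos(j)^2 - 4)*cos(j)/((sin(j) - 1)^2*(sin(j) + 3)^2)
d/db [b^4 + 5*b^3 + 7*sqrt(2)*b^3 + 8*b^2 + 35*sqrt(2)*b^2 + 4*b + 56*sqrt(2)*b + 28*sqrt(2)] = 4*b^3 + 15*b^2 + 21*sqrt(2)*b^2 + 16*b + 70*sqrt(2)*b + 4 + 56*sqrt(2)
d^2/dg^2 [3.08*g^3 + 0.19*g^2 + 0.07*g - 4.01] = 18.48*g + 0.38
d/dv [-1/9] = 0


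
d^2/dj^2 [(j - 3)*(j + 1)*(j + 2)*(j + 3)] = 12*j^2 + 18*j - 14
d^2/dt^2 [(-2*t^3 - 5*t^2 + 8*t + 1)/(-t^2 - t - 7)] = 2*(-25*t^3 - 66*t^2 + 459*t + 307)/(t^6 + 3*t^5 + 24*t^4 + 43*t^3 + 168*t^2 + 147*t + 343)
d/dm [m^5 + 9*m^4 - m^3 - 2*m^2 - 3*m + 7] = 5*m^4 + 36*m^3 - 3*m^2 - 4*m - 3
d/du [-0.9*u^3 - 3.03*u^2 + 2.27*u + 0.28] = -2.7*u^2 - 6.06*u + 2.27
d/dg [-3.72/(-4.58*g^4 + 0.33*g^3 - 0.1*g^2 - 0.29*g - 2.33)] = (-68.1504*g^3 + 3.6828*g^2 - 0.744*g - 1.0788)/(4.58*g^4 - 0.33*g^3 + 0.1*g^2 + 0.29*g + 2.33)^2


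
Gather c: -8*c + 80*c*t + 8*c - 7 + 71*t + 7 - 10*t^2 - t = 80*c*t - 10*t^2 + 70*t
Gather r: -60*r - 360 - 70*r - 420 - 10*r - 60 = -140*r - 840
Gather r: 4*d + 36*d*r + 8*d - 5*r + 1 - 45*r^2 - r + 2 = 12*d - 45*r^2 + r*(36*d - 6) + 3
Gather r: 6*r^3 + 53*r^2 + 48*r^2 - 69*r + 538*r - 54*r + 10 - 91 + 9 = 6*r^3 + 101*r^2 + 415*r - 72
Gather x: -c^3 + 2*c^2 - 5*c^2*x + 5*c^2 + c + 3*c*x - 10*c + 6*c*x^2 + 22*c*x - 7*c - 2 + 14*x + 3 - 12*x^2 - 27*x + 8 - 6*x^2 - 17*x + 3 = -c^3 + 7*c^2 - 16*c + x^2*(6*c - 18) + x*(-5*c^2 + 25*c - 30) + 12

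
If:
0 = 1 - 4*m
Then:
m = 1/4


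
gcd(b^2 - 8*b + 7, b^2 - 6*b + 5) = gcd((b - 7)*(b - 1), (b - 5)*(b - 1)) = b - 1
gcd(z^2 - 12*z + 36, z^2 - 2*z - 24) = z - 6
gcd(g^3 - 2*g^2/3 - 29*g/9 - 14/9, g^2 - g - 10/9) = g + 2/3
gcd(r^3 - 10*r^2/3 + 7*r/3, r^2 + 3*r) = r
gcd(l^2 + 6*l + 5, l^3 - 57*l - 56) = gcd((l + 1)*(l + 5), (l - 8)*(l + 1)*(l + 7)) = l + 1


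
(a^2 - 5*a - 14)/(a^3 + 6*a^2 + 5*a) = (a^2 - 5*a - 14)/(a*(a^2 + 6*a + 5))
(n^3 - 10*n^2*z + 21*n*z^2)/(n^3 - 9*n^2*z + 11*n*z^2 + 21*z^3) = n/(n + z)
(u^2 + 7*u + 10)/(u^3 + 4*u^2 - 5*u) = (u + 2)/(u*(u - 1))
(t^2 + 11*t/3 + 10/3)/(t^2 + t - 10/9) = 3*(t + 2)/(3*t - 2)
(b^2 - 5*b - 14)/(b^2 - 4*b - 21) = (b + 2)/(b + 3)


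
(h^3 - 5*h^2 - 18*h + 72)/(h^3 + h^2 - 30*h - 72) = (h - 3)/(h + 3)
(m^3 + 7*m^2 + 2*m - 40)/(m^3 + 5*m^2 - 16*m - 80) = (m - 2)/(m - 4)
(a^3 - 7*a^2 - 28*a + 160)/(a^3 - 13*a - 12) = (a^2 - 3*a - 40)/(a^2 + 4*a + 3)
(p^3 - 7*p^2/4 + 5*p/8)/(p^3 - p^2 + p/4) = (4*p - 5)/(2*(2*p - 1))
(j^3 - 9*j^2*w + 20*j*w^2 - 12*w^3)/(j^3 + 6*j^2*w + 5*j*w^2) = (j^3 - 9*j^2*w + 20*j*w^2 - 12*w^3)/(j*(j^2 + 6*j*w + 5*w^2))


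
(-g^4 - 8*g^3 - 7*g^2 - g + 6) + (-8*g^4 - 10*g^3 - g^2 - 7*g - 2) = -9*g^4 - 18*g^3 - 8*g^2 - 8*g + 4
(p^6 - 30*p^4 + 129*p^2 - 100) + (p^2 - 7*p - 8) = p^6 - 30*p^4 + 130*p^2 - 7*p - 108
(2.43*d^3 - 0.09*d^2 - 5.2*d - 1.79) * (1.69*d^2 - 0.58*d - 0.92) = 4.1067*d^5 - 1.5615*d^4 - 10.9714*d^3 + 0.0737000000000001*d^2 + 5.8222*d + 1.6468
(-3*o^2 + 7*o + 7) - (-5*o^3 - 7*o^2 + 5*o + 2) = 5*o^3 + 4*o^2 + 2*o + 5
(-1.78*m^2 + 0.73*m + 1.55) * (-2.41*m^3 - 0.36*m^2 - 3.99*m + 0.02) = 4.2898*m^5 - 1.1185*m^4 + 3.1039*m^3 - 3.5063*m^2 - 6.1699*m + 0.031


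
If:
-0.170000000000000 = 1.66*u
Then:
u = -0.10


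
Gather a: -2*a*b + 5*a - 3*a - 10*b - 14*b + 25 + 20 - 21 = a*(2 - 2*b) - 24*b + 24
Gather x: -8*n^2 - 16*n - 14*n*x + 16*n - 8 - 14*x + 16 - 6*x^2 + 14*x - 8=-8*n^2 - 14*n*x - 6*x^2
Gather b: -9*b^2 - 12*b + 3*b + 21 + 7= -9*b^2 - 9*b + 28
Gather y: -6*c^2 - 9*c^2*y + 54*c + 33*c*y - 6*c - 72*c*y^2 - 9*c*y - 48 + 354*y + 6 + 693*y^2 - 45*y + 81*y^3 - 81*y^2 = -6*c^2 + 48*c + 81*y^3 + y^2*(612 - 72*c) + y*(-9*c^2 + 24*c + 309) - 42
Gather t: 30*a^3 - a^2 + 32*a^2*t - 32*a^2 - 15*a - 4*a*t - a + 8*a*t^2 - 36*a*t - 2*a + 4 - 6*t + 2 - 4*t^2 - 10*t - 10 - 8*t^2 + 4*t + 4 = 30*a^3 - 33*a^2 - 18*a + t^2*(8*a - 12) + t*(32*a^2 - 40*a - 12)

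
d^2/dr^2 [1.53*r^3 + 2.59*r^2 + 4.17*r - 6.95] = 9.18*r + 5.18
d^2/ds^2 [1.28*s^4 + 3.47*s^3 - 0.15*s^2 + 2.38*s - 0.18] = 15.36*s^2 + 20.82*s - 0.3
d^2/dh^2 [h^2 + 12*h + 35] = 2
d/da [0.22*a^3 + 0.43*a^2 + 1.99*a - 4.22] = 0.66*a^2 + 0.86*a + 1.99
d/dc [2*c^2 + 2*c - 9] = 4*c + 2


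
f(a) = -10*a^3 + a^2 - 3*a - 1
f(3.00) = -271.00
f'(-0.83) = -25.33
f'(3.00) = -267.00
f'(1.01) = -31.58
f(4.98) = -1226.20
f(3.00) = -271.00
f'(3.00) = -267.00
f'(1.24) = -46.65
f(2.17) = -104.98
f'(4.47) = -593.49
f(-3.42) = 420.97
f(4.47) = -887.58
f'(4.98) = -737.05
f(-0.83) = 7.90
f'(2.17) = -139.93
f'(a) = -30*a^2 + 2*a - 3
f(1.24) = -22.25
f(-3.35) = 396.23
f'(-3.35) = -346.38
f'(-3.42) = -360.73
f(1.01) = -13.31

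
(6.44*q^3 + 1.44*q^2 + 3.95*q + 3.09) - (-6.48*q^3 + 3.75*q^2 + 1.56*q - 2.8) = 12.92*q^3 - 2.31*q^2 + 2.39*q + 5.89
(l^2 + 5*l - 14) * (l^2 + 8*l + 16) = l^4 + 13*l^3 + 42*l^2 - 32*l - 224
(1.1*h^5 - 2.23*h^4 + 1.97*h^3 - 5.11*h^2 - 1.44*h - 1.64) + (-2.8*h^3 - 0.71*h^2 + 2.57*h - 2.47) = 1.1*h^5 - 2.23*h^4 - 0.83*h^3 - 5.82*h^2 + 1.13*h - 4.11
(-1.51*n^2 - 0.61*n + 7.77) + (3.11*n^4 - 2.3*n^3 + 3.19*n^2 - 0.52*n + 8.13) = 3.11*n^4 - 2.3*n^3 + 1.68*n^2 - 1.13*n + 15.9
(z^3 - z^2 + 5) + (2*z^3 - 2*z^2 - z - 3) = 3*z^3 - 3*z^2 - z + 2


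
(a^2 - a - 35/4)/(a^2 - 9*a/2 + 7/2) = (a + 5/2)/(a - 1)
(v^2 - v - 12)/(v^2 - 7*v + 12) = (v + 3)/(v - 3)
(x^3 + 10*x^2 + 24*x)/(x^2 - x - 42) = x*(x + 4)/(x - 7)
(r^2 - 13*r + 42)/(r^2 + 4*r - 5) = (r^2 - 13*r + 42)/(r^2 + 4*r - 5)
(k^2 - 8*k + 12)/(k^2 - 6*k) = (k - 2)/k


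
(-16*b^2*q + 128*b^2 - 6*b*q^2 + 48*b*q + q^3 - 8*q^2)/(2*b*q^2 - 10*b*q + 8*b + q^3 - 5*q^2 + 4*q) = (-8*b*q + 64*b + q^2 - 8*q)/(q^2 - 5*q + 4)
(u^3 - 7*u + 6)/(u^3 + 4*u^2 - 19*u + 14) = (u + 3)/(u + 7)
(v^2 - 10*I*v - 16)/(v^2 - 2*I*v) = (v - 8*I)/v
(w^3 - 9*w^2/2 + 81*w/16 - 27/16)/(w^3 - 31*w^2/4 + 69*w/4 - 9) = (w - 3/4)/(w - 4)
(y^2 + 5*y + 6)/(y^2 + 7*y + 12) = (y + 2)/(y + 4)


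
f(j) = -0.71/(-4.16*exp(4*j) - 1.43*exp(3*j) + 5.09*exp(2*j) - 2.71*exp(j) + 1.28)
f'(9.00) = 0.00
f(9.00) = 0.00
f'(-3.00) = -0.06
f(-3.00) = -0.61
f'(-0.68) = -0.52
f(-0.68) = -0.94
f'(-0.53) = -1.54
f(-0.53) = -1.08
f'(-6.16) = -0.00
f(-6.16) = -0.56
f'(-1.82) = -0.15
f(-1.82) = -0.74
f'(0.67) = -0.05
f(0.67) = 0.01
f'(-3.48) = -0.04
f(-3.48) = -0.59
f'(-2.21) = -0.12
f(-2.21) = -0.68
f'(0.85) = -0.02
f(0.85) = 0.01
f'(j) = -0.71*(16.64*exp(4*j) + 4.29*exp(3*j) - 10.18*exp(2*j) + 2.71*exp(j))/(-4.16*exp(4*j) - 1.43*exp(3*j) + 5.09*exp(2*j) - 2.71*exp(j) + 1.28)^2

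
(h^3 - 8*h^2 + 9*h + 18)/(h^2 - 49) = (h^3 - 8*h^2 + 9*h + 18)/(h^2 - 49)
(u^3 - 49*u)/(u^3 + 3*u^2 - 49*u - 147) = u/(u + 3)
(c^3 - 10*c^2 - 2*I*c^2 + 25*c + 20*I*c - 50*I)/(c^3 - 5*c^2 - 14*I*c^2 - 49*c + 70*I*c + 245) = (c^2 - c*(5 + 2*I) + 10*I)/(c^2 - 14*I*c - 49)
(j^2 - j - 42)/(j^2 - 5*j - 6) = (-j^2 + j + 42)/(-j^2 + 5*j + 6)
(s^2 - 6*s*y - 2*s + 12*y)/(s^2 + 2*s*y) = (s^2 - 6*s*y - 2*s + 12*y)/(s*(s + 2*y))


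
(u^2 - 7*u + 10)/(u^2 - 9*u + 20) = (u - 2)/(u - 4)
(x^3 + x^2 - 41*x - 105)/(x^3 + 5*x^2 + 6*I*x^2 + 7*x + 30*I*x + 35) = (x^2 - 4*x - 21)/(x^2 + 6*I*x + 7)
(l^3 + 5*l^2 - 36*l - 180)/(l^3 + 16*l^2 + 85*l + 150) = (l - 6)/(l + 5)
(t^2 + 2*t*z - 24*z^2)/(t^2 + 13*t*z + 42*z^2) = (t - 4*z)/(t + 7*z)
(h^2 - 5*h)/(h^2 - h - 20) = h/(h + 4)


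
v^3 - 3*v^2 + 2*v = v*(v - 2)*(v - 1)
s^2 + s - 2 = (s - 1)*(s + 2)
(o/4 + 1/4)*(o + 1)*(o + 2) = o^3/4 + o^2 + 5*o/4 + 1/2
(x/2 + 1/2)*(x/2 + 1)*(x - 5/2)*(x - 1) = x^4/4 - x^3/8 - 3*x^2/2 + x/8 + 5/4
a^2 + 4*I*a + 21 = (a - 3*I)*(a + 7*I)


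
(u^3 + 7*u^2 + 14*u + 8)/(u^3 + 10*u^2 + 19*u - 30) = (u^3 + 7*u^2 + 14*u + 8)/(u^3 + 10*u^2 + 19*u - 30)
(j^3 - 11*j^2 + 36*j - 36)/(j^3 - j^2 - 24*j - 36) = (j^2 - 5*j + 6)/(j^2 + 5*j + 6)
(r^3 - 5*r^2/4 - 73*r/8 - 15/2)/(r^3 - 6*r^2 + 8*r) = (8*r^2 + 22*r + 15)/(8*r*(r - 2))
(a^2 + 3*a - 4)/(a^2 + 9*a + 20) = (a - 1)/(a + 5)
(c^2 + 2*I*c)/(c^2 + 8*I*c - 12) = c/(c + 6*I)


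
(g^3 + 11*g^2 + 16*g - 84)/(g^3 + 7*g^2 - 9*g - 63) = (g^2 + 4*g - 12)/(g^2 - 9)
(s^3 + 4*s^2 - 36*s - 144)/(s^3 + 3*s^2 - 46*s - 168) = (s - 6)/(s - 7)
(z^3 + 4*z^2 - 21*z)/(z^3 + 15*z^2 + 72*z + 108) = z*(z^2 + 4*z - 21)/(z^3 + 15*z^2 + 72*z + 108)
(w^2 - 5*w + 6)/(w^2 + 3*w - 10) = (w - 3)/(w + 5)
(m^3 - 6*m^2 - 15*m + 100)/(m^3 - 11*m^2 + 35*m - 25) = (m + 4)/(m - 1)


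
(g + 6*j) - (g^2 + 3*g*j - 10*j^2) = -g^2 - 3*g*j + g + 10*j^2 + 6*j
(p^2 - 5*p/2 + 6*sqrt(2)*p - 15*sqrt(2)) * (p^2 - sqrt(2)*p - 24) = p^4 - 5*p^3/2 + 5*sqrt(2)*p^3 - 36*p^2 - 25*sqrt(2)*p^2/2 - 144*sqrt(2)*p + 90*p + 360*sqrt(2)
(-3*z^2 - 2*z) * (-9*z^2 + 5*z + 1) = 27*z^4 + 3*z^3 - 13*z^2 - 2*z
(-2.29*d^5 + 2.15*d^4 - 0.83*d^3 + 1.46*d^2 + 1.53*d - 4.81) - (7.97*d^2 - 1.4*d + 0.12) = -2.29*d^5 + 2.15*d^4 - 0.83*d^3 - 6.51*d^2 + 2.93*d - 4.93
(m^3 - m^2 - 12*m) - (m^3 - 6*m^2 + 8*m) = 5*m^2 - 20*m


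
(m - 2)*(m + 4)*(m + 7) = m^3 + 9*m^2 + 6*m - 56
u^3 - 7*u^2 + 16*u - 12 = (u - 3)*(u - 2)^2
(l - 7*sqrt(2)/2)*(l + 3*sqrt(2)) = l^2 - sqrt(2)*l/2 - 21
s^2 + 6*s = s*(s + 6)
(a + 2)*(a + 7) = a^2 + 9*a + 14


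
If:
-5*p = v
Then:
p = -v/5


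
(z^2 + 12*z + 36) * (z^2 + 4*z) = z^4 + 16*z^3 + 84*z^2 + 144*z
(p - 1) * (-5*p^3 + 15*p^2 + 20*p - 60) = -5*p^4 + 20*p^3 + 5*p^2 - 80*p + 60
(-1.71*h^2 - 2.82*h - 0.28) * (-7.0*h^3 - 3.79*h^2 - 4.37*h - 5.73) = 11.97*h^5 + 26.2209*h^4 + 20.1205*h^3 + 23.1829*h^2 + 17.3822*h + 1.6044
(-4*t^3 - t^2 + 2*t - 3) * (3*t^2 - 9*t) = -12*t^5 + 33*t^4 + 15*t^3 - 27*t^2 + 27*t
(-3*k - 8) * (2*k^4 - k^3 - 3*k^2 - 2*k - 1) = -6*k^5 - 13*k^4 + 17*k^3 + 30*k^2 + 19*k + 8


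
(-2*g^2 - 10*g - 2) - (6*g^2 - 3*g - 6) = -8*g^2 - 7*g + 4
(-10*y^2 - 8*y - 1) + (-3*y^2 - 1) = -13*y^2 - 8*y - 2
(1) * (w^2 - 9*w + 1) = w^2 - 9*w + 1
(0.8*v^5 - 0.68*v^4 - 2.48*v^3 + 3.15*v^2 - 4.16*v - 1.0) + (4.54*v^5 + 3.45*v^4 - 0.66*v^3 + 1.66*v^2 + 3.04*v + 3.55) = 5.34*v^5 + 2.77*v^4 - 3.14*v^3 + 4.81*v^2 - 1.12*v + 2.55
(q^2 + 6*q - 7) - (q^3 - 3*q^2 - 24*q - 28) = -q^3 + 4*q^2 + 30*q + 21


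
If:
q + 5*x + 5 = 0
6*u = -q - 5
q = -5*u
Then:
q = 25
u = -5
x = -6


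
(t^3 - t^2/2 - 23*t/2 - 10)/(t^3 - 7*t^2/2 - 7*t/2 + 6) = (2*t^2 + 7*t + 5)/(2*t^2 + t - 3)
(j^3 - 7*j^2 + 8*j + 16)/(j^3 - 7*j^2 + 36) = (j^3 - 7*j^2 + 8*j + 16)/(j^3 - 7*j^2 + 36)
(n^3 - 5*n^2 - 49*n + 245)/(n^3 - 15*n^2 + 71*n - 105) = (n + 7)/(n - 3)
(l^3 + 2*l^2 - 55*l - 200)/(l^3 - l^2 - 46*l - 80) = (l + 5)/(l + 2)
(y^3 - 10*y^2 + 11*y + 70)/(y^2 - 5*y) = y - 5 - 14/y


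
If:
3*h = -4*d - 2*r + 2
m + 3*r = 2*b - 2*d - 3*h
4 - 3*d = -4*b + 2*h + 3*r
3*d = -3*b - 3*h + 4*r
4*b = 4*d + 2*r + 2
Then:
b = -71/103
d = -133/103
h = 232/103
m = -635/103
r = 21/103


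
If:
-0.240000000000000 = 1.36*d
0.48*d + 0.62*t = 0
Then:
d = -0.18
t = 0.14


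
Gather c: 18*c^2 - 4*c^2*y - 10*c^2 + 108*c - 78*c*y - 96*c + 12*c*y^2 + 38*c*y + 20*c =c^2*(8 - 4*y) + c*(12*y^2 - 40*y + 32)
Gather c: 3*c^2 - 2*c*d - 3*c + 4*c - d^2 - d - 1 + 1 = 3*c^2 + c*(1 - 2*d) - d^2 - d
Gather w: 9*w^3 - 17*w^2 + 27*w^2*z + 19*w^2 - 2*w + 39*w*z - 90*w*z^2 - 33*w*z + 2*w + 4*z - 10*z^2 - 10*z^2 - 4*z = 9*w^3 + w^2*(27*z + 2) + w*(-90*z^2 + 6*z) - 20*z^2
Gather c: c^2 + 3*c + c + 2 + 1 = c^2 + 4*c + 3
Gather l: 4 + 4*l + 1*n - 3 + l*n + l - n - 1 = l*(n + 5)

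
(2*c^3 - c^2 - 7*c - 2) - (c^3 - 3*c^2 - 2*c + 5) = c^3 + 2*c^2 - 5*c - 7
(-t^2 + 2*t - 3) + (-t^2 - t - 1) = -2*t^2 + t - 4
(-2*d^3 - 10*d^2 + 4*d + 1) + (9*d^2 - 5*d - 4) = -2*d^3 - d^2 - d - 3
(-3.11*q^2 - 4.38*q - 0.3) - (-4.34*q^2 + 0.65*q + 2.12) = 1.23*q^2 - 5.03*q - 2.42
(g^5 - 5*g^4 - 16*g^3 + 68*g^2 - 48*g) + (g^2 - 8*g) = g^5 - 5*g^4 - 16*g^3 + 69*g^2 - 56*g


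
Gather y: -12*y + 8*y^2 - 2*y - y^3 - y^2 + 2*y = -y^3 + 7*y^2 - 12*y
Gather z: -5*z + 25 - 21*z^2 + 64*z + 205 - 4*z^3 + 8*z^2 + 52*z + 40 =-4*z^3 - 13*z^2 + 111*z + 270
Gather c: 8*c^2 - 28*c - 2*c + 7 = 8*c^2 - 30*c + 7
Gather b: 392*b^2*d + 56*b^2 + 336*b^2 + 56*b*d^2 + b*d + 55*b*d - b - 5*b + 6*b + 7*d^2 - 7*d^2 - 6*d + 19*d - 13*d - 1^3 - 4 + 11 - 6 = b^2*(392*d + 392) + b*(56*d^2 + 56*d)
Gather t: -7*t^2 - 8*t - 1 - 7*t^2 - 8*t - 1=-14*t^2 - 16*t - 2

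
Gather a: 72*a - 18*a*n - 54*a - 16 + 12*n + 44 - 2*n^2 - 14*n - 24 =a*(18 - 18*n) - 2*n^2 - 2*n + 4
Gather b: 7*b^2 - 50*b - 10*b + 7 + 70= 7*b^2 - 60*b + 77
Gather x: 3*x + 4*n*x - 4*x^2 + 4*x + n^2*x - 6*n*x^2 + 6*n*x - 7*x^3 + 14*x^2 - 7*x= -7*x^3 + x^2*(10 - 6*n) + x*(n^2 + 10*n)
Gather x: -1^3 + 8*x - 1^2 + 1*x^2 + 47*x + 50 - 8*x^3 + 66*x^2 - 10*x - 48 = -8*x^3 + 67*x^2 + 45*x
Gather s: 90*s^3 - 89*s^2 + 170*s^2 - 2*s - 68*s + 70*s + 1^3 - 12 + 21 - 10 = 90*s^3 + 81*s^2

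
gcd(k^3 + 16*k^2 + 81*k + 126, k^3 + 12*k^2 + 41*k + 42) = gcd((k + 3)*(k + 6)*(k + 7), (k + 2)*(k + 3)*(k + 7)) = k^2 + 10*k + 21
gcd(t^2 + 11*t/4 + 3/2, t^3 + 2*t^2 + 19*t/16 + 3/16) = t + 3/4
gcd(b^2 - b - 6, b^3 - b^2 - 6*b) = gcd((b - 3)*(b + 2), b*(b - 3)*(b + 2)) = b^2 - b - 6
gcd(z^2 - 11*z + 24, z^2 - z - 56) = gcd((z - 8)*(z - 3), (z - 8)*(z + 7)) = z - 8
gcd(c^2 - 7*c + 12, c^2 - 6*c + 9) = c - 3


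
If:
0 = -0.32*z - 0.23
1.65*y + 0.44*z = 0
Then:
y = 0.19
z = -0.72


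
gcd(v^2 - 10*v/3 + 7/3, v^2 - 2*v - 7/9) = v - 7/3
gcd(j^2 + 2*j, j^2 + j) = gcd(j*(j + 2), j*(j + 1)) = j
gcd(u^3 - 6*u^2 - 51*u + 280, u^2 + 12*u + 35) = u + 7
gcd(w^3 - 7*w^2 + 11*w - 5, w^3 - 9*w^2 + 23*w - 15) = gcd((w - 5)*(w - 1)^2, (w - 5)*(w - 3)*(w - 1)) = w^2 - 6*w + 5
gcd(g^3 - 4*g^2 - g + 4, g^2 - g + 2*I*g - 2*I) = g - 1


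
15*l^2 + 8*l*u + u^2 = (3*l + u)*(5*l + u)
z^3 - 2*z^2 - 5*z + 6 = (z - 3)*(z - 1)*(z + 2)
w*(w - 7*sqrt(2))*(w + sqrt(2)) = w^3 - 6*sqrt(2)*w^2 - 14*w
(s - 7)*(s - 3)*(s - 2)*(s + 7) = s^4 - 5*s^3 - 43*s^2 + 245*s - 294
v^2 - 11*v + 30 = (v - 6)*(v - 5)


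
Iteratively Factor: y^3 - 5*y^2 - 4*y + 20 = (y + 2)*(y^2 - 7*y + 10) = (y - 5)*(y + 2)*(y - 2)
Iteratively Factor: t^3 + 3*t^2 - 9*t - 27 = (t + 3)*(t^2 - 9) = (t - 3)*(t + 3)*(t + 3)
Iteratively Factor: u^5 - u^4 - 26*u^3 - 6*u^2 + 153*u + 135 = (u - 3)*(u^4 + 2*u^3 - 20*u^2 - 66*u - 45) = (u - 5)*(u - 3)*(u^3 + 7*u^2 + 15*u + 9) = (u - 5)*(u - 3)*(u + 3)*(u^2 + 4*u + 3) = (u - 5)*(u - 3)*(u + 1)*(u + 3)*(u + 3)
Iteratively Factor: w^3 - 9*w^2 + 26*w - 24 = (w - 2)*(w^2 - 7*w + 12) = (w - 3)*(w - 2)*(w - 4)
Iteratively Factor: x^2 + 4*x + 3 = (x + 1)*(x + 3)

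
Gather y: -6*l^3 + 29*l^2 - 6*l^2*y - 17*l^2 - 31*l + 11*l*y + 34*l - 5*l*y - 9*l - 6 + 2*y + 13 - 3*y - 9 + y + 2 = -6*l^3 + 12*l^2 - 6*l + y*(-6*l^2 + 6*l)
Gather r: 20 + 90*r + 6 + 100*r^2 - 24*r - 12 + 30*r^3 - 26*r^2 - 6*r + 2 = 30*r^3 + 74*r^2 + 60*r + 16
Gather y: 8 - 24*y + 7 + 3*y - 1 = 14 - 21*y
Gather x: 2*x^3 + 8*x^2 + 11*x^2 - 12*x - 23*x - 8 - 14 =2*x^3 + 19*x^2 - 35*x - 22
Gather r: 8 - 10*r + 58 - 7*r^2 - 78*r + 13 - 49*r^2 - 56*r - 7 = -56*r^2 - 144*r + 72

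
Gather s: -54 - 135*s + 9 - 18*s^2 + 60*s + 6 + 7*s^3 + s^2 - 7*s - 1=7*s^3 - 17*s^2 - 82*s - 40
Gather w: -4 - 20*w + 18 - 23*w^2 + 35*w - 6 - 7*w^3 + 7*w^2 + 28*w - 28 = -7*w^3 - 16*w^2 + 43*w - 20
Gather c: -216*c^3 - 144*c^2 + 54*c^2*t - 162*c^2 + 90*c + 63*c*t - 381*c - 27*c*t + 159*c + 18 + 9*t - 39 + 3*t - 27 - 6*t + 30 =-216*c^3 + c^2*(54*t - 306) + c*(36*t - 132) + 6*t - 18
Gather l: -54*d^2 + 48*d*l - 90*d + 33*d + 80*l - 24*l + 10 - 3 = -54*d^2 - 57*d + l*(48*d + 56) + 7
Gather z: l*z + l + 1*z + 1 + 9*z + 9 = l + z*(l + 10) + 10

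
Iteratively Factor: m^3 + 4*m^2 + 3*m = (m + 3)*(m^2 + m) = m*(m + 3)*(m + 1)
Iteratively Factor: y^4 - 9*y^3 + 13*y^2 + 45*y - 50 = (y - 5)*(y^3 - 4*y^2 - 7*y + 10) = (y - 5)*(y - 1)*(y^2 - 3*y - 10) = (y - 5)*(y - 1)*(y + 2)*(y - 5)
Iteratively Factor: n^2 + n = (n + 1)*(n)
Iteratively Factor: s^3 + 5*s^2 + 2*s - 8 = (s + 2)*(s^2 + 3*s - 4) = (s - 1)*(s + 2)*(s + 4)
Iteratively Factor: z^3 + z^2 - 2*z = (z)*(z^2 + z - 2) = z*(z + 2)*(z - 1)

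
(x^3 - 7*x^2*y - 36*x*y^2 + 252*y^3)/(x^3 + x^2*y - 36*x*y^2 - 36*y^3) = (x - 7*y)/(x + y)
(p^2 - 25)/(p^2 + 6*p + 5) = (p - 5)/(p + 1)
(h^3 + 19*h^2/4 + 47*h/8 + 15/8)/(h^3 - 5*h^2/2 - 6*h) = (8*h^3 + 38*h^2 + 47*h + 15)/(4*h*(2*h^2 - 5*h - 12))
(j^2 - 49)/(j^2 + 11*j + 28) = (j - 7)/(j + 4)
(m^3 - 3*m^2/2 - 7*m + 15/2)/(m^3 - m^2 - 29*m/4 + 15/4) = 2*(m - 1)/(2*m - 1)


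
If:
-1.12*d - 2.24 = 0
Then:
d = -2.00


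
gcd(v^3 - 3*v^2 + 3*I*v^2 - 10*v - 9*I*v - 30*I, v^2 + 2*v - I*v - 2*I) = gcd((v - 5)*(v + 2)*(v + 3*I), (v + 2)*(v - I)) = v + 2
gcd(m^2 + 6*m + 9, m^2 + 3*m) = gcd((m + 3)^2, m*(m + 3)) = m + 3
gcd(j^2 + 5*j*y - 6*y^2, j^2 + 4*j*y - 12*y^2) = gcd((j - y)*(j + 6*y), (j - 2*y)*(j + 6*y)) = j + 6*y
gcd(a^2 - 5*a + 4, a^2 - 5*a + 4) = a^2 - 5*a + 4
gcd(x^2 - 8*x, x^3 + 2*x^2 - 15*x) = x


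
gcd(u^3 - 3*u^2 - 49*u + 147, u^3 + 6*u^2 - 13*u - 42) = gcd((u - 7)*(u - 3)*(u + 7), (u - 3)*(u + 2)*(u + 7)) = u^2 + 4*u - 21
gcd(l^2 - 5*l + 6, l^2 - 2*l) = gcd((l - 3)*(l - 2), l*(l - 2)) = l - 2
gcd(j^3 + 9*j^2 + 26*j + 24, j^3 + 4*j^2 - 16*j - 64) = j + 4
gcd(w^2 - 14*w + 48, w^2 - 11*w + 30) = w - 6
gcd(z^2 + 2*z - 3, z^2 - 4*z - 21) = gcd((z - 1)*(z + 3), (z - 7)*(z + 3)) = z + 3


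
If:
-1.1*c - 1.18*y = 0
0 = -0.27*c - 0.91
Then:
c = -3.37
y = 3.14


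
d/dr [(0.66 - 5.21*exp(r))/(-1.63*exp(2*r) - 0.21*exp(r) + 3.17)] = (-8.4923*exp(2*r) + 2.1516*exp(r) - 16.3771)*exp(r)/(2.6569*exp(4*r) + 0.6846*exp(3*r) - 10.2901*exp(2*r) - 1.3314*exp(r) + 10.0489)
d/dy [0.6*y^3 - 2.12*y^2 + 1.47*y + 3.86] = 1.8*y^2 - 4.24*y + 1.47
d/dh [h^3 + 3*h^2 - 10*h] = 3*h^2 + 6*h - 10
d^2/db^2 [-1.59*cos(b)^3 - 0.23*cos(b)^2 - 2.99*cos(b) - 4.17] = 4.1825*cos(b) + 0.46*cos(2*b) + 3.5775*cos(3*b)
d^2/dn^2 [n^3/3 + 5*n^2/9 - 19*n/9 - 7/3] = 2*n + 10/9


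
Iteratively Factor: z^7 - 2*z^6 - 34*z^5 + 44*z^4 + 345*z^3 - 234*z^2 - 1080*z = (z + 3)*(z^6 - 5*z^5 - 19*z^4 + 101*z^3 + 42*z^2 - 360*z) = (z + 2)*(z + 3)*(z^5 - 7*z^4 - 5*z^3 + 111*z^2 - 180*z) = (z - 5)*(z + 2)*(z + 3)*(z^4 - 2*z^3 - 15*z^2 + 36*z) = z*(z - 5)*(z + 2)*(z + 3)*(z^3 - 2*z^2 - 15*z + 36) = z*(z - 5)*(z + 2)*(z + 3)*(z + 4)*(z^2 - 6*z + 9) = z*(z - 5)*(z - 3)*(z + 2)*(z + 3)*(z + 4)*(z - 3)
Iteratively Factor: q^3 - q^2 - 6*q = (q)*(q^2 - q - 6) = q*(q + 2)*(q - 3)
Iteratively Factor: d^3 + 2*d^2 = (d + 2)*(d^2) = d*(d + 2)*(d)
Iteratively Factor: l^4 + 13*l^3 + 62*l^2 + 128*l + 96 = (l + 4)*(l^3 + 9*l^2 + 26*l + 24) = (l + 2)*(l + 4)*(l^2 + 7*l + 12) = (l + 2)*(l + 3)*(l + 4)*(l + 4)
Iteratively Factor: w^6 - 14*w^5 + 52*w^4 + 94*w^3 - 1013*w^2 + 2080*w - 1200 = (w - 5)*(w^5 - 9*w^4 + 7*w^3 + 129*w^2 - 368*w + 240) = (w - 5)*(w - 3)*(w^4 - 6*w^3 - 11*w^2 + 96*w - 80) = (w - 5)*(w - 3)*(w + 4)*(w^3 - 10*w^2 + 29*w - 20) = (w - 5)^2*(w - 3)*(w + 4)*(w^2 - 5*w + 4) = (w - 5)^2*(w - 3)*(w - 1)*(w + 4)*(w - 4)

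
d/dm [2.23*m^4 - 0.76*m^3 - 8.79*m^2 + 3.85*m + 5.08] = 8.92*m^3 - 2.28*m^2 - 17.58*m + 3.85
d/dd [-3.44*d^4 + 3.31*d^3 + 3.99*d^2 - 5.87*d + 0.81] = -13.76*d^3 + 9.93*d^2 + 7.98*d - 5.87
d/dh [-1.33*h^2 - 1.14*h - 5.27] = -2.66*h - 1.14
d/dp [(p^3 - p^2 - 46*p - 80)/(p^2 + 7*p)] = (p^4 + 14*p^3 + 39*p^2 + 160*p + 560)/(p^2*(p^2 + 14*p + 49))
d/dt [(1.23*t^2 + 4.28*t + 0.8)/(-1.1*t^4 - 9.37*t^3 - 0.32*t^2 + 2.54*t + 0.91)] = (2.706*t^5 + 25.6491*t^4 + 83.7272*t^3 + 26.9818*t^2 + 2.7506*t + 1.8628)/(1.21*t^8 + 20.614*t^7 + 88.5009*t^6 + 0.408799999999998*t^5 - 49.4992*t^4 - 18.679*t^3 + 5.8692*t^2 + 4.6228*t + 0.8281)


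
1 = 1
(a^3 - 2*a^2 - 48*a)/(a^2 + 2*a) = (a^2 - 2*a - 48)/(a + 2)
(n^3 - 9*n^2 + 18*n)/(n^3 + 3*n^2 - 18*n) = (n - 6)/(n + 6)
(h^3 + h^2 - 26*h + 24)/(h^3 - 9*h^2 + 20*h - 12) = (h^2 + 2*h - 24)/(h^2 - 8*h + 12)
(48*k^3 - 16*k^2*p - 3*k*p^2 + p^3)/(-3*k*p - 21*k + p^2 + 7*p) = (-16*k^2 + p^2)/(p + 7)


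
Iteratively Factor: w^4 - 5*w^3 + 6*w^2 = (w)*(w^3 - 5*w^2 + 6*w) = w*(w - 3)*(w^2 - 2*w) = w*(w - 3)*(w - 2)*(w)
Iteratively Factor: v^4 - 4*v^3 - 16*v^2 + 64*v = (v)*(v^3 - 4*v^2 - 16*v + 64) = v*(v - 4)*(v^2 - 16) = v*(v - 4)*(v + 4)*(v - 4)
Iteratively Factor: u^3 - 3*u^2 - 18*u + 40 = (u - 2)*(u^2 - u - 20) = (u - 2)*(u + 4)*(u - 5)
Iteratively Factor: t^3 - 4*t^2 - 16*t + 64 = (t - 4)*(t^2 - 16) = (t - 4)*(t + 4)*(t - 4)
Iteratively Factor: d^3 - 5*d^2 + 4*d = (d)*(d^2 - 5*d + 4) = d*(d - 4)*(d - 1)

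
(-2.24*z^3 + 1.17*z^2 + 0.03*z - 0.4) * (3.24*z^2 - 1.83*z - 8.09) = -7.2576*z^5 + 7.89*z^4 + 16.0777*z^3 - 10.8162*z^2 + 0.4893*z + 3.236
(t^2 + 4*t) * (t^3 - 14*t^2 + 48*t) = t^5 - 10*t^4 - 8*t^3 + 192*t^2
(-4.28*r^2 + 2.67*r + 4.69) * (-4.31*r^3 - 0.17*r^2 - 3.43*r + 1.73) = 18.4468*r^5 - 10.7801*r^4 - 5.9874*r^3 - 17.3598*r^2 - 11.4676*r + 8.1137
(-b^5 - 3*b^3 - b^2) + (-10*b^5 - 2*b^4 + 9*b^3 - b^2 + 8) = -11*b^5 - 2*b^4 + 6*b^3 - 2*b^2 + 8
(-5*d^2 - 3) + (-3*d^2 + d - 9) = -8*d^2 + d - 12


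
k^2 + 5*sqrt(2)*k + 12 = (k + 2*sqrt(2))*(k + 3*sqrt(2))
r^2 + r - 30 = (r - 5)*(r + 6)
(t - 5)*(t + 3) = t^2 - 2*t - 15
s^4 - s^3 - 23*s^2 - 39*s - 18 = (s - 6)*(s + 1)^2*(s + 3)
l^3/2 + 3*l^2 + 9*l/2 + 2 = (l/2 + 1/2)*(l + 1)*(l + 4)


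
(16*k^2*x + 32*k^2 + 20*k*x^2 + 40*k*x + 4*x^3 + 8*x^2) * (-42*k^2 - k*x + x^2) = -672*k^4*x - 1344*k^4 - 856*k^3*x^2 - 1712*k^3*x - 172*k^2*x^3 - 344*k^2*x^2 + 16*k*x^4 + 32*k*x^3 + 4*x^5 + 8*x^4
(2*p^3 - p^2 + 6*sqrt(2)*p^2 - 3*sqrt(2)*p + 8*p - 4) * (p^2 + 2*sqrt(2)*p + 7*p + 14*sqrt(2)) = 2*p^5 + 13*p^4 + 10*sqrt(2)*p^4 + 25*p^3 + 65*sqrt(2)*p^3 - 19*sqrt(2)*p^2 + 208*p^2 - 112*p + 104*sqrt(2)*p - 56*sqrt(2)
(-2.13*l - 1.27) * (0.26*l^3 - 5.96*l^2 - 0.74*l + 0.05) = -0.5538*l^4 + 12.3646*l^3 + 9.1454*l^2 + 0.8333*l - 0.0635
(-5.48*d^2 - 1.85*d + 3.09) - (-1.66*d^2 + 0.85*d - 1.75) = -3.82*d^2 - 2.7*d + 4.84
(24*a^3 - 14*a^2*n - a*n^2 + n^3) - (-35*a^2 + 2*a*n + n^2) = 24*a^3 - 14*a^2*n + 35*a^2 - a*n^2 - 2*a*n + n^3 - n^2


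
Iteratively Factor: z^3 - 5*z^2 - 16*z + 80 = (z - 4)*(z^2 - z - 20) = (z - 4)*(z + 4)*(z - 5)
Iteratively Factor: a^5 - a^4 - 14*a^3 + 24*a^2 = (a - 2)*(a^4 + a^3 - 12*a^2) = (a - 2)*(a + 4)*(a^3 - 3*a^2) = (a - 3)*(a - 2)*(a + 4)*(a^2) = a*(a - 3)*(a - 2)*(a + 4)*(a)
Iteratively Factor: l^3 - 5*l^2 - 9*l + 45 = (l - 5)*(l^2 - 9) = (l - 5)*(l - 3)*(l + 3)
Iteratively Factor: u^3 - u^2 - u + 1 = (u - 1)*(u^2 - 1) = (u - 1)^2*(u + 1)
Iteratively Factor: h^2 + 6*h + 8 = (h + 4)*(h + 2)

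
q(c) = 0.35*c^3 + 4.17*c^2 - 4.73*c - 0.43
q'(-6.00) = -16.97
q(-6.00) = 102.47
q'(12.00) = 246.55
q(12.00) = 1148.09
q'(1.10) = 5.71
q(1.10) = -0.12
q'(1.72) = 12.72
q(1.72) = 5.55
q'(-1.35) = -14.08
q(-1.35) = 12.69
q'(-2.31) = -18.39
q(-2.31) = 28.43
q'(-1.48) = -14.77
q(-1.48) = 14.57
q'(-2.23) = -18.11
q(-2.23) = 26.97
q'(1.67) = 12.13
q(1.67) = 4.93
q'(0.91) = 3.73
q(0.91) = -1.02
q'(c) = 1.05*c^2 + 8.34*c - 4.73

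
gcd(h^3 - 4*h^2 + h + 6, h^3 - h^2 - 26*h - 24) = h + 1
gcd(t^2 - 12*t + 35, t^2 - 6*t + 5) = t - 5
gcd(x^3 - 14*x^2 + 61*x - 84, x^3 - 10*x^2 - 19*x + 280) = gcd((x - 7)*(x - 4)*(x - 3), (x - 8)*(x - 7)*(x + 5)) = x - 7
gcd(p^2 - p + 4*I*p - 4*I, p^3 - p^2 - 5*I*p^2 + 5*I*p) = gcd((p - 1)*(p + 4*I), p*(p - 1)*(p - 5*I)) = p - 1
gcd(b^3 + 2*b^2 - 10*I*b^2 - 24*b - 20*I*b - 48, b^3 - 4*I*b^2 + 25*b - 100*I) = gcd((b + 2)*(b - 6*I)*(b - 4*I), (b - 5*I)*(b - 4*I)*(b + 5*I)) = b - 4*I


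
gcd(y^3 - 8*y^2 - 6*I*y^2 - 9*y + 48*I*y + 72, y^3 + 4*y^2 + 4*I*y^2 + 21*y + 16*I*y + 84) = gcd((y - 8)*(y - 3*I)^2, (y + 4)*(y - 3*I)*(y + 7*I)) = y - 3*I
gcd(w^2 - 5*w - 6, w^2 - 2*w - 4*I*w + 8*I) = 1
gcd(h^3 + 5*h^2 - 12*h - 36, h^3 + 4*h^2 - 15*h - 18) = h^2 + 3*h - 18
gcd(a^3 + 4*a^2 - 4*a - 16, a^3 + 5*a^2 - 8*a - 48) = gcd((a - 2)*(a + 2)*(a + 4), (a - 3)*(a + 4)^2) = a + 4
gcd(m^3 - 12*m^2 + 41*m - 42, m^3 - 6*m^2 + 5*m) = 1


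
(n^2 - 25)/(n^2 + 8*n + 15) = (n - 5)/(n + 3)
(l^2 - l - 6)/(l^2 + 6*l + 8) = (l - 3)/(l + 4)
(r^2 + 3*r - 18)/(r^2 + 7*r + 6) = (r - 3)/(r + 1)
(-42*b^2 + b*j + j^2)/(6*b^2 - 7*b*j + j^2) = (-7*b - j)/(b - j)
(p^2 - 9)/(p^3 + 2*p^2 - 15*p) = (p + 3)/(p*(p + 5))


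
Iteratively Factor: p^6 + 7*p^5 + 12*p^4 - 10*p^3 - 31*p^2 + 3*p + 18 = (p + 2)*(p^5 + 5*p^4 + 2*p^3 - 14*p^2 - 3*p + 9) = (p - 1)*(p + 2)*(p^4 + 6*p^3 + 8*p^2 - 6*p - 9) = (p - 1)*(p + 1)*(p + 2)*(p^3 + 5*p^2 + 3*p - 9) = (p - 1)*(p + 1)*(p + 2)*(p + 3)*(p^2 + 2*p - 3) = (p - 1)*(p + 1)*(p + 2)*(p + 3)^2*(p - 1)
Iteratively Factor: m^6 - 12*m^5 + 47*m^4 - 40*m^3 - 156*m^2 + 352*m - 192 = (m - 3)*(m^5 - 9*m^4 + 20*m^3 + 20*m^2 - 96*m + 64) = (m - 3)*(m + 2)*(m^4 - 11*m^3 + 42*m^2 - 64*m + 32) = (m - 3)*(m - 1)*(m + 2)*(m^3 - 10*m^2 + 32*m - 32) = (m - 4)*(m - 3)*(m - 1)*(m + 2)*(m^2 - 6*m + 8) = (m - 4)*(m - 3)*(m - 2)*(m - 1)*(m + 2)*(m - 4)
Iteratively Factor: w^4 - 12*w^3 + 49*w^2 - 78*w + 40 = (w - 1)*(w^3 - 11*w^2 + 38*w - 40) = (w - 5)*(w - 1)*(w^2 - 6*w + 8) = (w - 5)*(w - 4)*(w - 1)*(w - 2)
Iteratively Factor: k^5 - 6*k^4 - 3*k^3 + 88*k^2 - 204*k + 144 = (k + 4)*(k^4 - 10*k^3 + 37*k^2 - 60*k + 36) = (k - 3)*(k + 4)*(k^3 - 7*k^2 + 16*k - 12) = (k - 3)^2*(k + 4)*(k^2 - 4*k + 4) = (k - 3)^2*(k - 2)*(k + 4)*(k - 2)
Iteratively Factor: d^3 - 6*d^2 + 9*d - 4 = (d - 1)*(d^2 - 5*d + 4) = (d - 4)*(d - 1)*(d - 1)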